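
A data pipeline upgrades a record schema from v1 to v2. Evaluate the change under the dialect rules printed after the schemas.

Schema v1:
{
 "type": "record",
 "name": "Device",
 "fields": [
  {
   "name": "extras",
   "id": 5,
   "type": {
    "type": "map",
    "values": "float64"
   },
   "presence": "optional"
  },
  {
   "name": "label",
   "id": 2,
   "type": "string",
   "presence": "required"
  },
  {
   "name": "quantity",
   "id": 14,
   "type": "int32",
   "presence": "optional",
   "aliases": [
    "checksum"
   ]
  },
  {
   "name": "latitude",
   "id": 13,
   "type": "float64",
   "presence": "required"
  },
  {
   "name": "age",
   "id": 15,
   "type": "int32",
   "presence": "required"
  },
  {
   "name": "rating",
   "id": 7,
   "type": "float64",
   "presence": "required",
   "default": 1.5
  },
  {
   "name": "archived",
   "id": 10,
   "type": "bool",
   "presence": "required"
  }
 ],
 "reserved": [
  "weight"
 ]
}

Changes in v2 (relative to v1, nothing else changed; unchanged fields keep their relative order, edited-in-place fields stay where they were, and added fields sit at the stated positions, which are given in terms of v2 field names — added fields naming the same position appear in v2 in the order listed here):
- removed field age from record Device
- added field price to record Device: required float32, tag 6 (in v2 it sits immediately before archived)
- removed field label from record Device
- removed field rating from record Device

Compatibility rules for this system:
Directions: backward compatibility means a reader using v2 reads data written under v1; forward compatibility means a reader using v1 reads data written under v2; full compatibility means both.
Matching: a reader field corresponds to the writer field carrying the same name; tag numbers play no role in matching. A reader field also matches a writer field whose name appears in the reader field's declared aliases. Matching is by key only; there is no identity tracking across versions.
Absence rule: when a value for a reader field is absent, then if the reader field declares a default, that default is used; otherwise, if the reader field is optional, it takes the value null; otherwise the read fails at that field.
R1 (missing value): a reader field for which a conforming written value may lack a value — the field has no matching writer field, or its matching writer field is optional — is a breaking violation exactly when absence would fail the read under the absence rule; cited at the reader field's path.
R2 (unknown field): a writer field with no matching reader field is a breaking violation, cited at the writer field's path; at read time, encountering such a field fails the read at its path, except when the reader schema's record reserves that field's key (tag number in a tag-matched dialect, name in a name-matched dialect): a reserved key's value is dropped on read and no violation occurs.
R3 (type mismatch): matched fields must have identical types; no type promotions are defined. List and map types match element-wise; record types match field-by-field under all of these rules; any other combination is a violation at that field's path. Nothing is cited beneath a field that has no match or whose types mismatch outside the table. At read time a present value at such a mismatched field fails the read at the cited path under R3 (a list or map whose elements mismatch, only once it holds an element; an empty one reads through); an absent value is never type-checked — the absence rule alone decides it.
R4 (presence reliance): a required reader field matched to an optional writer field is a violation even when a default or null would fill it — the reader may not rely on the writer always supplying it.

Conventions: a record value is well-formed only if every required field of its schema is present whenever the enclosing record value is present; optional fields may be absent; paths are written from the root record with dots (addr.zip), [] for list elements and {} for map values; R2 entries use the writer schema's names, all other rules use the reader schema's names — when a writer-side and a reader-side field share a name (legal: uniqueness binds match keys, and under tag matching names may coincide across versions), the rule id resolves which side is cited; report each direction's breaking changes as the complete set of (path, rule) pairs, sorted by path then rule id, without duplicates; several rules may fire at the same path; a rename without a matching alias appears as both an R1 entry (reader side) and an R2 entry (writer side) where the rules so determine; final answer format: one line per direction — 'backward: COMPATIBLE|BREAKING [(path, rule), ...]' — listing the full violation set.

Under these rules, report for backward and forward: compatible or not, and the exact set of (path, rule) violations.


in Device below, arrows point writer -> reader
backward pass over Device, reader schema v2, writer schema v1:
  writer optional, map<string, float64> -> map<string, float64>: reader extras maps from writer extras
  writer optional, int32 -> int32: reader quantity maps from writer quantity
  writer required, float64 -> float64: reader latitude maps from writer latitude
  price has no writer counterpart
  writer required, bool -> bool: reader archived maps from writer archived
  leftover writer field: label
  leftover writer field: age
  leftover writer field: rating
  violation R2 at age
  violation R2 at label
  violation R1 at price
  violation R2 at rating
  => 4 violation(s): backward is BREAKING for Device
forward pass over Device, reader schema v1, writer schema v2:
  writer optional, map<string, float64> -> map<string, float64>: reader extras maps from writer extras
  label has no writer counterpart
  writer optional, int32 -> int32: reader quantity maps from writer quantity
  writer required, float64 -> float64: reader latitude maps from writer latitude
  age has no writer counterpart
  rating has no writer counterpart
  writer required, bool -> bool: reader archived maps from writer archived
  leftover writer field: price
  violation R1 at age
  violation R1 at label
  violation R2 at price
  => 3 violation(s): forward is BREAKING for Device

backward: BREAKING [(age, R2), (label, R2), (price, R1), (rating, R2)]; forward: BREAKING [(age, R1), (label, R1), (price, R2)]


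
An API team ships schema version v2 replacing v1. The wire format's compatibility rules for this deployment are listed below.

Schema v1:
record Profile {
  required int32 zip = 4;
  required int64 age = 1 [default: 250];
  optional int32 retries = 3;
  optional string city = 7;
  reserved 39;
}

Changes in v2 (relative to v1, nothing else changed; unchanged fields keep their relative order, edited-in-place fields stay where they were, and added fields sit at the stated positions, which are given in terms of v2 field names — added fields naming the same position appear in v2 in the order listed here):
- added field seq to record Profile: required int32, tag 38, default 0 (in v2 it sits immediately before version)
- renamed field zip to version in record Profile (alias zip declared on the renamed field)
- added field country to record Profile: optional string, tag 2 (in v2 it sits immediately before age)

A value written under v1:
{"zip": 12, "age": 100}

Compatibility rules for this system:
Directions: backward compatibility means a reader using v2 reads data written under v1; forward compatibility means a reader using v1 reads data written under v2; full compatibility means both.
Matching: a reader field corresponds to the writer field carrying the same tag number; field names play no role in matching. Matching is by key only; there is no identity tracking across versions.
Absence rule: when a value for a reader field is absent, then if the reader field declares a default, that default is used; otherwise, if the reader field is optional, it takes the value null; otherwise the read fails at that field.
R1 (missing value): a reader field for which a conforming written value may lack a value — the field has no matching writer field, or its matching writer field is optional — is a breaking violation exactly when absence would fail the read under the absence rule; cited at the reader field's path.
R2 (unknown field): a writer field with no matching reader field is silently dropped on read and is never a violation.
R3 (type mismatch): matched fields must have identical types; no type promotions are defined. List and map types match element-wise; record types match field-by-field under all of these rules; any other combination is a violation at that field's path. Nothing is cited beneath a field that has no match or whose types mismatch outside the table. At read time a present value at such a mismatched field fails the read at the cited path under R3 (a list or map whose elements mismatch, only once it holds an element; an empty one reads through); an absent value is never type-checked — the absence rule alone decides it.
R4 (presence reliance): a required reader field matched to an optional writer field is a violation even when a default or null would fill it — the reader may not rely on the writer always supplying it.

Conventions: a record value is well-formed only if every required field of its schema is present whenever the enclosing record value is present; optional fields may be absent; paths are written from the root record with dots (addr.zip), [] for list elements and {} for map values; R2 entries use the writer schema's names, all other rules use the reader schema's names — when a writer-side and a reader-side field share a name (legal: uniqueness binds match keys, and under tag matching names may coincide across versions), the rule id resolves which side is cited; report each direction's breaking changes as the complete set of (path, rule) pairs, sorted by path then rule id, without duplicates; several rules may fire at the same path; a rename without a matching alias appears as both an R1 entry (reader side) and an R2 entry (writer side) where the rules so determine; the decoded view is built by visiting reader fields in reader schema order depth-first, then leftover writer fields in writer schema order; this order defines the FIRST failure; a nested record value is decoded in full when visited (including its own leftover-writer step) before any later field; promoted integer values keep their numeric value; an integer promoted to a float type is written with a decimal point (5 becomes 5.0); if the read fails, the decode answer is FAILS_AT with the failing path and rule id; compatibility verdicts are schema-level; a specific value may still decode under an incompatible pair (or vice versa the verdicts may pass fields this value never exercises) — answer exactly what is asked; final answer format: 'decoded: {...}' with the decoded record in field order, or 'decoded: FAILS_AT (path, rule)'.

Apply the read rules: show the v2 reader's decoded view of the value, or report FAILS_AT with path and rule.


decoded: {"seq": 0, "version": 12, "country": null, "age": 100, "retries": null, "city": null}

arrows below run writer -> reader for Profile
decode walk for Profile under reader schema v2:
  seq := 0 (absent -> default)
  version := 12 (from writer zip)
  country := null (absent, optional -> null)
  age := 100
  retries := null (absent, optional -> null)
  city := null (absent, optional -> null)
  => decoded: {"seq": 0, "version": 12, "country": null, "age": 100, "retries": null, "city": null}


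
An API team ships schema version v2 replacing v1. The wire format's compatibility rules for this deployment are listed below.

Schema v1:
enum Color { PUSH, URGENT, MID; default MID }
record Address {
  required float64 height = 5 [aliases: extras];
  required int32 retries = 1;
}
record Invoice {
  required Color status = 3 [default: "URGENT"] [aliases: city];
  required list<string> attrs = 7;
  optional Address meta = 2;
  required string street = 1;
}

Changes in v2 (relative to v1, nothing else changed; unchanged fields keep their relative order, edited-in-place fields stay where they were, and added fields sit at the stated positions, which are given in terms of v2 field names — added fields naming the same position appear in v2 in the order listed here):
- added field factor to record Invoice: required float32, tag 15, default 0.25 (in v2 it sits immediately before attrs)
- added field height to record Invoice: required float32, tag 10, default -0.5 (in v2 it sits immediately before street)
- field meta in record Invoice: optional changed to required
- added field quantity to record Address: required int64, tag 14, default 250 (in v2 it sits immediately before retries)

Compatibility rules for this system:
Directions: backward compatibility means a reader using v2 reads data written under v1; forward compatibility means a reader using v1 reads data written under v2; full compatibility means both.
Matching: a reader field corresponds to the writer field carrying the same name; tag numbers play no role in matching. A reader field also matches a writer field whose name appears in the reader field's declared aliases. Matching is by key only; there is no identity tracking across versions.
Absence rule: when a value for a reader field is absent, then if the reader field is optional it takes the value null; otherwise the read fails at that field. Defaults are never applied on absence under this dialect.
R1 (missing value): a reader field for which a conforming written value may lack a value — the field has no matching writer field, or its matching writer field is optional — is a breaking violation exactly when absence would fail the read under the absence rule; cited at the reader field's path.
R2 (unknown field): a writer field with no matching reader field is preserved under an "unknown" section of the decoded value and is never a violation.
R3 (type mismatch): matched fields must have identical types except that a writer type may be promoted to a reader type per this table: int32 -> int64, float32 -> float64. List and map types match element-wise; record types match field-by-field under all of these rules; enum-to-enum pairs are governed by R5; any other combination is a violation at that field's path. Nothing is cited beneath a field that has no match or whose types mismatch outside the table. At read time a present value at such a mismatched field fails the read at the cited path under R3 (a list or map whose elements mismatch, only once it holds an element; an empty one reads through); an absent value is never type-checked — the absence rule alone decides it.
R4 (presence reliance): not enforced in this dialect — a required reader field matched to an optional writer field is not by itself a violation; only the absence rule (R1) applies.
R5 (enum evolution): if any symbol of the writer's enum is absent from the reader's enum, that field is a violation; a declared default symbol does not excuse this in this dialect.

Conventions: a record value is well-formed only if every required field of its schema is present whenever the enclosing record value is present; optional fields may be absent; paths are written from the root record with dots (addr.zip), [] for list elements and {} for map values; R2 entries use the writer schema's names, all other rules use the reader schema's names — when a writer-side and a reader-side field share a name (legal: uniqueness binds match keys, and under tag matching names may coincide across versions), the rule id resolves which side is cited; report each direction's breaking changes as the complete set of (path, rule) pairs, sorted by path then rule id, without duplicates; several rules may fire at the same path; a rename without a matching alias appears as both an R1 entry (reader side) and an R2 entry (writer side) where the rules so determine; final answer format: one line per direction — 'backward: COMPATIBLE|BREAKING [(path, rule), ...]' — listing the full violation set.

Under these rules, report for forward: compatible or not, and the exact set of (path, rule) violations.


arrows below run writer -> reader for Invoice
forward analysis of Invoice with v1 as reader and v2 as writer:
  Color -> Color, writer required: status aligns to status
  list<string> -> list<string>, writer required: attrs aligns to attrs
  Address -> Address, writer required: meta aligns to meta
  string -> string, writer required: street aligns to street
  factor (writer side), unknown to reader
  height (writer side), unknown to reader
  float64 -> float64, writer required: meta.height aligns to meta.height
  int32 -> int32, writer required: meta.retries aligns to meta.retries
  meta.quantity (writer side), unknown to reader
  => no violations; forward on Invoice: COMPATIBLE
diffs on Invoice not affecting the asked answer:
  added field height to record Invoice: required float32, tag 10, default -0.5 (in v2 it sits immediately before street) -> matters only for Invoice's backward compatibility — outside the asked direction
  added field factor to record Invoice: required float32, tag 15, default 0.25 (in v2 it sits immediately before attrs) -> matters only for Invoice's backward compatibility — outside the asked direction
  field meta in record Invoice: optional changed to required -> matters only for Invoice's backward compatibility — outside the asked direction
  added field quantity to record Address: required int64, tag 14, default 250 (in v2 it sits immediately before retries) -> matters only for Invoice's backward compatibility — outside the asked direction

forward: COMPATIBLE []


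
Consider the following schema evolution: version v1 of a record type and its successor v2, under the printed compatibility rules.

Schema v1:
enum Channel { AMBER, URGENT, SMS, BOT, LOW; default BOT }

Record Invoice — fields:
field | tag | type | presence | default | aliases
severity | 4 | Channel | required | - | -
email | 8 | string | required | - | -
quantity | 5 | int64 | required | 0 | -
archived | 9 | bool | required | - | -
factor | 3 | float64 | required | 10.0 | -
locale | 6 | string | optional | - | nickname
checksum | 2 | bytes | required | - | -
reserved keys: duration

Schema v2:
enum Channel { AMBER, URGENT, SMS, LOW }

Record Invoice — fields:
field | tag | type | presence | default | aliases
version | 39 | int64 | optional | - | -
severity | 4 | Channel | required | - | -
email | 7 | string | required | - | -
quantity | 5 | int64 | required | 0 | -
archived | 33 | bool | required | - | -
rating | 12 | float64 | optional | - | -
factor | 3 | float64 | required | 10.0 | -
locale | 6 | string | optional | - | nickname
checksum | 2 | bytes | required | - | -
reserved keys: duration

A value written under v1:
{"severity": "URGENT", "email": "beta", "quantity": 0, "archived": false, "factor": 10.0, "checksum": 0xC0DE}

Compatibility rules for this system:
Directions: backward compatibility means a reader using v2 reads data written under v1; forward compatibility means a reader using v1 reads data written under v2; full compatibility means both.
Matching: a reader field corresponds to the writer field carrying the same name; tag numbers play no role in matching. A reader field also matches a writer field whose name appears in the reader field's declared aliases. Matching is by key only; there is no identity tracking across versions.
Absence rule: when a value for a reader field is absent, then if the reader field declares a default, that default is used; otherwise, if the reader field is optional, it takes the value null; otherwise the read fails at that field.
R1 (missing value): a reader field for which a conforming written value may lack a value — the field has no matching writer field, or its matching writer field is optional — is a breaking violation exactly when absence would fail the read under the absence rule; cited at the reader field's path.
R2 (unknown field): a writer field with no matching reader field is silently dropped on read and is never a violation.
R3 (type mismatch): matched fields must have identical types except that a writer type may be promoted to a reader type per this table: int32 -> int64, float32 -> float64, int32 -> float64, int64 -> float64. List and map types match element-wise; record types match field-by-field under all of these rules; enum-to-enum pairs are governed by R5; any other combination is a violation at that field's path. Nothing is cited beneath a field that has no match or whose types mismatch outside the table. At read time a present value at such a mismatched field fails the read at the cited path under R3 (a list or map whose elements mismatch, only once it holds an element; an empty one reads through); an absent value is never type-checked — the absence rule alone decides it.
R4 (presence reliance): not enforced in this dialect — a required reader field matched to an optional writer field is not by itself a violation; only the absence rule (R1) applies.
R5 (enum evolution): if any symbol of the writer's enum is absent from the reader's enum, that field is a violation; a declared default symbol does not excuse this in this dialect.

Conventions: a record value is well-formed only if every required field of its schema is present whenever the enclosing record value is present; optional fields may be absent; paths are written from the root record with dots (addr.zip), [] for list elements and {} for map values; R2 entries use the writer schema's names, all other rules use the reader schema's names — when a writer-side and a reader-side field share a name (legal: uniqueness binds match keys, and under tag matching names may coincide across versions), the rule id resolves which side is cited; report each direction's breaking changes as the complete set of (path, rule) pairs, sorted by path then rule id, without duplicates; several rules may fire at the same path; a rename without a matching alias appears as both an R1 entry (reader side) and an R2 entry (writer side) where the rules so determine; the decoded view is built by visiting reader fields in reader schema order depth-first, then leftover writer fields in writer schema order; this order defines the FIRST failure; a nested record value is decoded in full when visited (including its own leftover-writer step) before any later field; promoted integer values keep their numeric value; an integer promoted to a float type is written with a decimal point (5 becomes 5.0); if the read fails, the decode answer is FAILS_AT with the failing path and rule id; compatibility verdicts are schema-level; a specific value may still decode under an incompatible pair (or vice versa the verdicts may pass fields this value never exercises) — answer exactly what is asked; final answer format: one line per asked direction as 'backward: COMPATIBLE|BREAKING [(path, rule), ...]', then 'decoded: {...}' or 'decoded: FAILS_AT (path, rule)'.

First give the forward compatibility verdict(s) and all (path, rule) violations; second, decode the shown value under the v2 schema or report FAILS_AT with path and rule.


in Invoice below, arrows point writer -> reader
forward on Invoice — v1 reading data written by v2:
  writer required, Channel -> Channel: reader severity maps from writer severity
  writer required, string -> string: reader email maps from writer email
  writer required, int64 -> int64: reader quantity maps from writer quantity
  writer required, bool -> bool: reader archived maps from writer archived
  writer required, float64 -> float64: reader factor maps from writer factor
  writer optional, string -> string: reader locale maps from writer locale
  writer required, bytes -> bytes: reader checksum maps from writer checksum
  writer version: unknown to reader
  writer rating: unknown to reader
  => forward verdict for Invoice: COMPATIBLE, no violations
migrating the Invoice value to v2:
  version := null (missing; optional => null)
  severity := "URGENT"
  email := "beta"
  quantity := 0
  archived := false
  rating := null (missing; optional => null)
  factor := 10.0
  locale := null (missing; optional => null)
  checksum := 0xC0DE
  => decoded: {"version": null, "severity": "URGENT", "email": "beta", "quantity": 0, "archived": false, "rating": null, "factor": 10.0, "locale": null, "checksum": 0xC0DE}
remaining Invoice differences; none change what is asked:
  field archived in record Invoice: tag 9 changed to 33 -> no rule fires on it in Invoice's dialect; the asked verdict holds
  enum Channel (field severity in record Invoice): symbol BOT removed (it was the default; the default is cleared) -> its effect on Invoice is confined to the backward direction, not asked
  field email in record Invoice: tag 8 changed to 7 -> no rule fires on it in Invoice's dialect; the asked verdict holds

forward: COMPATIBLE []; decoded: {"version": null, "severity": "URGENT", "email": "beta", "quantity": 0, "archived": false, "rating": null, "factor": 10.0, "locale": null, "checksum": 0xC0DE}


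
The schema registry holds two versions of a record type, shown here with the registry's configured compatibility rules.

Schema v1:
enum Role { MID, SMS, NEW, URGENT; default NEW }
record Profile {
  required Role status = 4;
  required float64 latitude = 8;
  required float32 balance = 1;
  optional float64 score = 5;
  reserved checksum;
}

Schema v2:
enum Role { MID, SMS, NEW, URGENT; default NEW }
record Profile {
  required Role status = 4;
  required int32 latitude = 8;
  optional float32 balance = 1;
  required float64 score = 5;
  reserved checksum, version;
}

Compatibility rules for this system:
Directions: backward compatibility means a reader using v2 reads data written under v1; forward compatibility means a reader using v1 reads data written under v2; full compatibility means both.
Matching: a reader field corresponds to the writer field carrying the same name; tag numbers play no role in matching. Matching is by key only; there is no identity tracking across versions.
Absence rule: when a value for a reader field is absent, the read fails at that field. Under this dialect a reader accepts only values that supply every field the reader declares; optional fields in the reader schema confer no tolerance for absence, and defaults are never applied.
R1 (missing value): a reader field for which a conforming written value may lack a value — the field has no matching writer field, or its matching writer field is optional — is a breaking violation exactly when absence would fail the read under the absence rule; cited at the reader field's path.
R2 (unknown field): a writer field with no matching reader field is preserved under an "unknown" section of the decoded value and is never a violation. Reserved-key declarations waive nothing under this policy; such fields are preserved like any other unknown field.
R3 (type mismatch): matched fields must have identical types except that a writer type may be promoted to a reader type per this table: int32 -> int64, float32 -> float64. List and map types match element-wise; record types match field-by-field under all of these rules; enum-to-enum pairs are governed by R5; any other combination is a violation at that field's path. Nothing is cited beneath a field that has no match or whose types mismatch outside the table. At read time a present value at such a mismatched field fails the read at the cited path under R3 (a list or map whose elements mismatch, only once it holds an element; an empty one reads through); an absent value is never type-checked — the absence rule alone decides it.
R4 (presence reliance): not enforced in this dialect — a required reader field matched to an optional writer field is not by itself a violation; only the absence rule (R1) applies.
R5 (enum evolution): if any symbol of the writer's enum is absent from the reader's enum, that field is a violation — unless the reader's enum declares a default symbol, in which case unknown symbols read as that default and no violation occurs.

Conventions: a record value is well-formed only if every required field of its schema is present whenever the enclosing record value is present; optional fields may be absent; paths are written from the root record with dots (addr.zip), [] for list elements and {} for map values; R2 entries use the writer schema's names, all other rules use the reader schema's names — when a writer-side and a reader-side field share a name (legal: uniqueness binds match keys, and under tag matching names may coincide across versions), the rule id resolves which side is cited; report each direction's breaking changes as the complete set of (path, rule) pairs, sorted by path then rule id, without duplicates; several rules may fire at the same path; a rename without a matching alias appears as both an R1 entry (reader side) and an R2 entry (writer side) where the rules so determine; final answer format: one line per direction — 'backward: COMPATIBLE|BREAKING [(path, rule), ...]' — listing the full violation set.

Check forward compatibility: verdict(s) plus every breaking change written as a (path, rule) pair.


the writer's type comes first in each Profile pair
checking forward for Profile: reader v1 against writer v2:
  status <- status (Role -> Role, writer required)
  latitude <- latitude (int32 -> float64, writer required)
  balance <- balance (float32 -> float32, writer optional)
  score <- score (float64 -> float64, writer required)
  rule R1 violated at balance
  rule R3 violated at latitude
  forward on Profile therefore BREAKING (2)

forward: BREAKING [(balance, R1), (latitude, R3)]


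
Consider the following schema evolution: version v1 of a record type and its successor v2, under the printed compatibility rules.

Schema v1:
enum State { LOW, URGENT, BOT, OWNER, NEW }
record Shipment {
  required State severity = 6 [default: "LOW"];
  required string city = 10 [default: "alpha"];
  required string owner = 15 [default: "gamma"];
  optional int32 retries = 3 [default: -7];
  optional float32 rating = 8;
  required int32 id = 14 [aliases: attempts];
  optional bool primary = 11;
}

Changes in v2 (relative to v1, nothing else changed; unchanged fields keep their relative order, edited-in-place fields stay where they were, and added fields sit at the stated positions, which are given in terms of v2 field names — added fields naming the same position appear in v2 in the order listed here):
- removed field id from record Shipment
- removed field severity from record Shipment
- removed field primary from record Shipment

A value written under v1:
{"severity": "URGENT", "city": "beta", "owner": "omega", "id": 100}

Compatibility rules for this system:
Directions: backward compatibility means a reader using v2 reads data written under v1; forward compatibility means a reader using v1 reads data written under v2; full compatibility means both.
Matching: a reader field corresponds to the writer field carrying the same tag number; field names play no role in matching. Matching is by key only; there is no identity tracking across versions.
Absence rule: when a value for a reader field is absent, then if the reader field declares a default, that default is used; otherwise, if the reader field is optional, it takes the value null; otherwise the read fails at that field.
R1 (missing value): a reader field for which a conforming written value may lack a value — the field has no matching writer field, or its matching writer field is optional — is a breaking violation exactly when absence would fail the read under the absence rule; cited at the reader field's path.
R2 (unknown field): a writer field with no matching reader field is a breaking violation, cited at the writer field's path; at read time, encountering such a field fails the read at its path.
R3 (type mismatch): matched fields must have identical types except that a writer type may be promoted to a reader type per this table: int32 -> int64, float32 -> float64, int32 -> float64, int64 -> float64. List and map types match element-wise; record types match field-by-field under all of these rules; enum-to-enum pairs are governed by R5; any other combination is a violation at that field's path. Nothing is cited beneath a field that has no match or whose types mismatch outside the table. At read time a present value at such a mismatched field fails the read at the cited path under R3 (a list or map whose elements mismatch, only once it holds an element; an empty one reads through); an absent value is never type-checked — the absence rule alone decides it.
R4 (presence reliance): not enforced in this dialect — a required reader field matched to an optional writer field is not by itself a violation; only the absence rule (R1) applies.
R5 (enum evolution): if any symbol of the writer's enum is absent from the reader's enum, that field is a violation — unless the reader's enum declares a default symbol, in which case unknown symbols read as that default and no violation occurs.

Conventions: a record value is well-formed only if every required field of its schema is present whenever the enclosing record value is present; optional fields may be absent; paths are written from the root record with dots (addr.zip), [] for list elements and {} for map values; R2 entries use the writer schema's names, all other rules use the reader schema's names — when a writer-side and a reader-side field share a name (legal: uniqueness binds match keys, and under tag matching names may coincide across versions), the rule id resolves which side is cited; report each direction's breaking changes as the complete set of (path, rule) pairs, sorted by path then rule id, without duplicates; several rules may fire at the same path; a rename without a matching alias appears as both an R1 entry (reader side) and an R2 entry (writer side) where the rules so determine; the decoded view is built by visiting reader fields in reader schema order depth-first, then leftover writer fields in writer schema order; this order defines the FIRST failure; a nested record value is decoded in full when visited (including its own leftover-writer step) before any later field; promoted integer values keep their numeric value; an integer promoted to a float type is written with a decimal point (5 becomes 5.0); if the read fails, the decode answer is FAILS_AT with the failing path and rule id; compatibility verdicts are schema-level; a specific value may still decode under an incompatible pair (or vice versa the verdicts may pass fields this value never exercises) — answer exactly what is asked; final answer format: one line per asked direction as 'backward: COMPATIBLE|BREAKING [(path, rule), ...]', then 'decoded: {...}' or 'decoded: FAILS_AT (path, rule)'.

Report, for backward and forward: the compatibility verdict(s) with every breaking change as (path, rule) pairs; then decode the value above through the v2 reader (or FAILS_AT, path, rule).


backward: BREAKING [(id, R2), (primary, R2), (severity, R2)]; forward: BREAKING [(id, R1)]; decoded: FAILS_AT (severity, R2)

each type pair in Shipment: writer, then reader
backward analysis of Shipment with v2 as reader and v1 as writer:
  string -> string, writer required: city aligns to city
  string -> string, writer required: owner aligns to owner
  int32 -> int32, writer optional: retries aligns to retries
  float32 -> float32, writer optional: rating aligns to rating
  severity (writer side), unknown to reader
  id (writer side), unknown to reader
  primary (writer side), unknown to reader
  rule R2 violated at id
  rule R2 violated at primary
  rule R2 violated at severity
  => backward verdict for Shipment: BREAKING, 3 violation(s)
forward analysis of Shipment with v1 as reader and v2 as writer:
  severity: no writer match
  string -> string, writer required: city aligns to city
  string -> string, writer required: owner aligns to owner
  int32 -> int32, writer optional: retries aligns to retries
  float32 -> float32, writer optional: rating aligns to rating
  id: no writer match
  primary: no writer match
  rule R1 violated at id
  => forward verdict for Shipment: BREAKING, 1 violation(s)
migrating the Shipment value to v2:
  city := "beta"
  owner := "omega"
  retries := -7 (no value, default fills)
  rating := null (not supplied -> null)
  read fails at severity under R2 (unknown field)
  => FAILS_AT (severity, R2)


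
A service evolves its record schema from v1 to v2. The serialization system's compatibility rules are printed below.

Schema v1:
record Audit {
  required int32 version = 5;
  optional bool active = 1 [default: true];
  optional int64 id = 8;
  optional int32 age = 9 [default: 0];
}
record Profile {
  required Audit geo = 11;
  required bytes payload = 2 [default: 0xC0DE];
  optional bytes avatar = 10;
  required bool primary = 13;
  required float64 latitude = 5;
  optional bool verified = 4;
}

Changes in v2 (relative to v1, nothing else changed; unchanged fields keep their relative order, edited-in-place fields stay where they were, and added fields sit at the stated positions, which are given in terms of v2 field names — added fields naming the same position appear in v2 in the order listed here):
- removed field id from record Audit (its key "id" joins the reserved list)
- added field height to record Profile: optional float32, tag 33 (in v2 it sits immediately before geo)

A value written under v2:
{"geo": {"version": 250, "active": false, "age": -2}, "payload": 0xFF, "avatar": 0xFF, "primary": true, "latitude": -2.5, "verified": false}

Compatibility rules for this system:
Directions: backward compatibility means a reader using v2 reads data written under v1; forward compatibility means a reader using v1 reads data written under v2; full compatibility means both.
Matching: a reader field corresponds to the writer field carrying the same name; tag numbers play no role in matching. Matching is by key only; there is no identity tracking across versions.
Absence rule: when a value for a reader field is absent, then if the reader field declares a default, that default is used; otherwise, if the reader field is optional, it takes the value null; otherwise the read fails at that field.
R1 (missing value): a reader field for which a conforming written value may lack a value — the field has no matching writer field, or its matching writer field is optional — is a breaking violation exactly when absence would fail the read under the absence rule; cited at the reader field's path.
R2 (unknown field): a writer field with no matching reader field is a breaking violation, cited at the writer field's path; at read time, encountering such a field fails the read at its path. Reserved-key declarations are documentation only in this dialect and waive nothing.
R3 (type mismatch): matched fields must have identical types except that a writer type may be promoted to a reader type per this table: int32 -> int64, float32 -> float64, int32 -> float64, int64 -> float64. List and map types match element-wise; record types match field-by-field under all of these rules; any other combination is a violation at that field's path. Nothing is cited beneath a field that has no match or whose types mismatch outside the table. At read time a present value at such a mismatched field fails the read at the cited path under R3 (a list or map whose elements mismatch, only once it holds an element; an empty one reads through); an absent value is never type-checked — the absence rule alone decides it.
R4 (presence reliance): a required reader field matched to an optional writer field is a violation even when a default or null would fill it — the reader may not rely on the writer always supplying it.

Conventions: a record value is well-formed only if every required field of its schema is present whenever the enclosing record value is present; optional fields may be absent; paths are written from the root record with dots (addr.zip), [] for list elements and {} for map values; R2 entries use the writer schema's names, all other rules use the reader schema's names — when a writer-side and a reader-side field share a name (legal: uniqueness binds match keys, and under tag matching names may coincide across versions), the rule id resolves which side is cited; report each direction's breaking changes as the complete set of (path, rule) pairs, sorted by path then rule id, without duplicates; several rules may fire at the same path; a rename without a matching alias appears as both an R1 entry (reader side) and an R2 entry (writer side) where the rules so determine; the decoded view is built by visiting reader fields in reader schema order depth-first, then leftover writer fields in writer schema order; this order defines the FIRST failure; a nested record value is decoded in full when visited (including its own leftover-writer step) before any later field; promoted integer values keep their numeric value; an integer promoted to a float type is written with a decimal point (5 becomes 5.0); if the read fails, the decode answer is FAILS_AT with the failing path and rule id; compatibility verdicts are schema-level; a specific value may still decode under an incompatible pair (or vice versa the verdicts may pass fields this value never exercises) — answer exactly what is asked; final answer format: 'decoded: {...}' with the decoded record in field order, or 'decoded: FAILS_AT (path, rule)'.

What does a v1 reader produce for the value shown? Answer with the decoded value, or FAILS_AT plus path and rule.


decoded: {"geo": {"version": 250, "active": false, "id": null, "age": -2}, "payload": 0xFF, "avatar": 0xFF, "primary": true, "latitude": -2.5, "verified": false}

the writer's type comes first in each Profile pair
migrating the Profile value to v1:
  geo.version := 250
  geo.active := false
  geo.id := null (absent, optional -> null)
  geo.age := -2
  payload := 0xFF
  avatar := 0xFF
  primary := true
  latitude := -2.5
  verified := false
  => decoded: {"geo": {"version": 250, "active": false, "id": null, "age": -2}, "payload": 0xFF, "avatar": 0xFF, "primary": true, "latitude": -2.5, "verified": false}
remaining Profile differences; none change what is asked:
  removed field id from record Audit (its key "id" joins the reserved list) -> shifts the Profile verdicts, not this decode
  added field height to record Profile: optional float32, tag 33 (in v2 it sits immediately before geo) -> shifts the Profile verdicts, not this decode
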